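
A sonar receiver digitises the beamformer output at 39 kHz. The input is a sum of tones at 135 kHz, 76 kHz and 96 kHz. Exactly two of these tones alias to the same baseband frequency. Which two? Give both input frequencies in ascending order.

96 kHz, 135 kHz

fs/2 = 19.5 kHz.
135 kHz mod fs = 18 kHz.
18 kHz ≤ fs/2 = 19.5 kHz, appears at 18 kHz.
76 kHz mod fs = 37 kHz.
37 kHz > fs/2 = 19.5 kHz, folds to fs − 37 kHz = 2 kHz.
96 kHz mod fs = 18 kHz.
18 kHz ≤ fs/2 = 19.5 kHz, appears at 18 kHz.
96 kHz and 135 kHz both map to 18 kHz.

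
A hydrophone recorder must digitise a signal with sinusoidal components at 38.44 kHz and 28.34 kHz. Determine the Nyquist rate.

76.88 kHz

Highest-frequency component: 38.44 kHz.
Nyquist rate = 2 × 38.44 kHz = 76.88 kHz.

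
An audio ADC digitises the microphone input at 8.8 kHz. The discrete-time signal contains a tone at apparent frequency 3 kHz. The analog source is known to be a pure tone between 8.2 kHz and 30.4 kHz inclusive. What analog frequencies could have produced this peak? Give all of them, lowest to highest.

11.8 kHz, 14.6 kHz, 20.6 kHz, 23.4 kHz, 29.4 kHz

Frequencies that alias to 3 kHz are k·fs ± 3 kHz for integer k ≥ 0.
k=0: 3 kHz.
k=1: 5.8 kHz, 11.8 kHz.
k=2: 14.6 kHz, 20.6 kHz.
k=3: 23.4 kHz, 29.4 kHz.
k=4: 32.2 kHz, 38.2 kHz.
Within [8.2 kHz, 30.4 kHz]: 11.8 kHz, 14.6 kHz, 20.6 kHz, 23.4 kHz, 29.4 kHz.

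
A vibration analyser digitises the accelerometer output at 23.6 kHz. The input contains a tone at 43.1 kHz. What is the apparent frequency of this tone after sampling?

4.1 kHz

43.1 kHz mod fs = 19.5 kHz.
19.5 kHz > fs/2 = 11.8 kHz, folds to fs − 19.5 kHz = 4.1 kHz.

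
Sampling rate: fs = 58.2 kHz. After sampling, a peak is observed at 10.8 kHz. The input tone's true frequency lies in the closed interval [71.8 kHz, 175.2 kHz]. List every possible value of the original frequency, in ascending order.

Frequencies that alias to 10.8 kHz are k·fs ± 10.8 kHz for integer k ≥ 0.
k=0: 10.8 kHz.
k=1: 47.4 kHz, 69 kHz.
k=2: 105.6 kHz, 127.2 kHz.
k=3: 163.8 kHz, 185.4 kHz.
k=4: 222 kHz, 243.6 kHz.
Within [71.8 kHz, 175.2 kHz]: 105.6 kHz, 127.2 kHz, 163.8 kHz.

105.6 kHz, 127.2 kHz, 163.8 kHz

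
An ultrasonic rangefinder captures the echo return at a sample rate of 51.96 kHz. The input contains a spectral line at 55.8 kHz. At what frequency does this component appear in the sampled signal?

3.84 kHz

55.8 kHz mod fs = 3.84 kHz.
3.84 kHz ≤ fs/2 = 25.98 kHz, appears at 3.84 kHz.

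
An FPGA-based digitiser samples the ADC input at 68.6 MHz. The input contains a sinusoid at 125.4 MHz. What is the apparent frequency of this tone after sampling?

125.4 MHz mod fs = 56.8 MHz.
56.8 MHz > fs/2 = 34.3 MHz, folds to fs − 56.8 MHz = 11.8 MHz.

11.8 MHz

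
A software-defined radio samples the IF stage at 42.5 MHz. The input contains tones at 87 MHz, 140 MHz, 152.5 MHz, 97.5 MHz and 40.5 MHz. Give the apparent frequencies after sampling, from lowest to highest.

2 MHz, 12.5 MHz, 17.5 MHz

fs/2 = 21.25 MHz.
87 MHz mod fs = 2 MHz.
2 MHz ≤ fs/2 = 21.25 MHz, appears at 2 MHz.
140 MHz mod fs = 12.5 MHz.
12.5 MHz ≤ fs/2 = 21.25 MHz, appears at 12.5 MHz.
152.5 MHz mod fs = 25 MHz.
25 MHz > fs/2 = 21.25 MHz, folds to fs − 25 MHz = 17.5 MHz.
97.5 MHz mod fs = 12.5 MHz.
12.5 MHz ≤ fs/2 = 21.25 MHz, appears at 12.5 MHz.
40.5 MHz > fs/2 = 21.25 MHz, folds to fs − 40.5 MHz = 2 MHz.
Distinct values: {2 MHz, 12.5 MHz, 17.5 MHz}.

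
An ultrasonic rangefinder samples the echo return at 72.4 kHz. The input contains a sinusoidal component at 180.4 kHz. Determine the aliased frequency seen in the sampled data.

35.6 kHz

180.4 kHz mod fs = 35.6 kHz.
35.6 kHz ≤ fs/2 = 36.2 kHz, appears at 35.6 kHz.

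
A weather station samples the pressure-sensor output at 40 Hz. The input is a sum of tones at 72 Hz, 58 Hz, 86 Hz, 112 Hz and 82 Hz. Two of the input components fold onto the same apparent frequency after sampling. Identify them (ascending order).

72 Hz, 112 Hz

fs/2 = 20 Hz.
72 Hz mod fs = 32 Hz.
32 Hz > fs/2 = 20 Hz, folds to fs − 32 Hz = 8 Hz.
58 Hz mod fs = 18 Hz.
18 Hz ≤ fs/2 = 20 Hz, appears at 18 Hz.
86 Hz mod fs = 6 Hz.
6 Hz ≤ fs/2 = 20 Hz, appears at 6 Hz.
112 Hz mod fs = 32 Hz.
32 Hz > fs/2 = 20 Hz, folds to fs − 32 Hz = 8 Hz.
82 Hz mod fs = 2 Hz.
2 Hz ≤ fs/2 = 20 Hz, appears at 2 Hz.
72 Hz and 112 Hz both map to 8 Hz.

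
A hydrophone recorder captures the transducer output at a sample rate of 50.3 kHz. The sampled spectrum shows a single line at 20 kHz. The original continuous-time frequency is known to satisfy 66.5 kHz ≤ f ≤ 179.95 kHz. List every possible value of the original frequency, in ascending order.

70.3 kHz, 80.6 kHz, 120.6 kHz, 130.9 kHz, 170.9 kHz

Frequencies that alias to 20 kHz are k·fs ± 20 kHz for integer k ≥ 0.
k=0: 20 kHz.
k=1: 30.3 kHz, 70.3 kHz.
k=2: 80.6 kHz, 120.6 kHz.
k=3: 130.9 kHz, 170.9 kHz.
k=4: 181.2 kHz, 221.2 kHz.
Within [66.5 kHz, 179.95 kHz]: 70.3 kHz, 80.6 kHz, 120.6 kHz, 130.9 kHz, 170.9 kHz.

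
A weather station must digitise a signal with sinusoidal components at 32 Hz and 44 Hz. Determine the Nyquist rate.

88 Hz

Highest-frequency component: 44 Hz.
Nyquist rate = 2 × 44 Hz = 88 Hz.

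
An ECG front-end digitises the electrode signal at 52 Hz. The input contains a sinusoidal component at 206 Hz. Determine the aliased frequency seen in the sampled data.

2 Hz

206 Hz mod fs = 50 Hz.
50 Hz > fs/2 = 26 Hz, folds to fs − 50 Hz = 2 Hz.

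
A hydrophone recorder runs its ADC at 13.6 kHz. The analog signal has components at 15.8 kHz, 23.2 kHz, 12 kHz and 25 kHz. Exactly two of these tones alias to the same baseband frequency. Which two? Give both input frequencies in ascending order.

fs/2 = 6.8 kHz.
15.8 kHz mod fs = 2.2 kHz.
2.2 kHz ≤ fs/2 = 6.8 kHz, appears at 2.2 kHz.
23.2 kHz mod fs = 9.6 kHz.
9.6 kHz > fs/2 = 6.8 kHz, folds to fs − 9.6 kHz = 4 kHz.
12 kHz > fs/2 = 6.8 kHz, folds to fs − 12 kHz = 1.6 kHz.
25 kHz mod fs = 11.4 kHz.
11.4 kHz > fs/2 = 6.8 kHz, folds to fs − 11.4 kHz = 2.2 kHz.
15.8 kHz and 25 kHz both map to 2.2 kHz.

15.8 kHz, 25 kHz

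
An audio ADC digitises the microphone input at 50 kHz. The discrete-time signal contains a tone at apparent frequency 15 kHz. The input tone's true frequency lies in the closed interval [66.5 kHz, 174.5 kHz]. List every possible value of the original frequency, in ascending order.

85 kHz, 115 kHz, 135 kHz, 165 kHz

Frequencies that alias to 15 kHz are k·fs ± 15 kHz for integer k ≥ 0.
k=0: 15 kHz.
k=1: 35 kHz, 65 kHz.
k=2: 85 kHz, 115 kHz.
k=3: 135 kHz, 165 kHz.
k=4: 185 kHz, 215 kHz.
Within [66.5 kHz, 174.5 kHz]: 85 kHz, 115 kHz, 135 kHz, 165 kHz.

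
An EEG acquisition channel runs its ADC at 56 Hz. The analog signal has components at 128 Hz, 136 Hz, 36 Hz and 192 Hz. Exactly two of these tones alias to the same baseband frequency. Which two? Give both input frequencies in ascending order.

136 Hz, 192 Hz

fs/2 = 28 Hz.
128 Hz mod fs = 16 Hz.
16 Hz ≤ fs/2 = 28 Hz, appears at 16 Hz.
136 Hz mod fs = 24 Hz.
24 Hz ≤ fs/2 = 28 Hz, appears at 24 Hz.
36 Hz > fs/2 = 28 Hz, folds to fs − 36 Hz = 20 Hz.
192 Hz mod fs = 24 Hz.
24 Hz ≤ fs/2 = 28 Hz, appears at 24 Hz.
136 Hz and 192 Hz both map to 24 Hz.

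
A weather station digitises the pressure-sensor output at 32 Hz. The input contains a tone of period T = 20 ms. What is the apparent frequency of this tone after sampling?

14 Hz

T = 20 ms → f = 1/T = 50 Hz.
50 Hz mod fs = 18 Hz.
18 Hz > fs/2 = 16 Hz, folds to fs − 18 Hz = 14 Hz.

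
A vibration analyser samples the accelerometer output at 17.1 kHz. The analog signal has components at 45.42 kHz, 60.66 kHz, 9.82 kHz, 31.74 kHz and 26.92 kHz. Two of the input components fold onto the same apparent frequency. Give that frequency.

7.28 kHz

fs/2 = 8.55 kHz.
45.42 kHz mod fs = 11.22 kHz.
11.22 kHz > fs/2 = 8.55 kHz, folds to fs − 11.22 kHz = 5.88 kHz.
60.66 kHz mod fs = 9.36 kHz.
9.36 kHz > fs/2 = 8.55 kHz, folds to fs − 9.36 kHz = 7.74 kHz.
9.82 kHz > fs/2 = 8.55 kHz, folds to fs − 9.82 kHz = 7.28 kHz.
31.74 kHz mod fs = 14.64 kHz.
14.64 kHz > fs/2 = 8.55 kHz, folds to fs − 14.64 kHz = 2.46 kHz.
26.92 kHz mod fs = 9.82 kHz.
9.82 kHz > fs/2 = 8.55 kHz, folds to fs − 9.82 kHz = 7.28 kHz.
9.82 kHz and 26.92 kHz both map to 7.28 kHz.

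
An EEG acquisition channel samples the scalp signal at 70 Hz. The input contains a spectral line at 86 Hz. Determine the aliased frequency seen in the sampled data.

86 Hz mod fs = 16 Hz.
16 Hz ≤ fs/2 = 35 Hz, appears at 16 Hz.

16 Hz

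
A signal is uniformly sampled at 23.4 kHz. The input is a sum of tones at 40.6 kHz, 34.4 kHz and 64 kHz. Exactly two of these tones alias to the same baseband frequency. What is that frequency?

fs/2 = 11.7 kHz.
40.6 kHz mod fs = 17.2 kHz.
17.2 kHz > fs/2 = 11.7 kHz, folds to fs − 17.2 kHz = 6.2 kHz.
34.4 kHz mod fs = 11 kHz.
11 kHz ≤ fs/2 = 11.7 kHz, appears at 11 kHz.
64 kHz mod fs = 17.2 kHz.
17.2 kHz > fs/2 = 11.7 kHz, folds to fs − 17.2 kHz = 6.2 kHz.
40.6 kHz and 64 kHz both map to 6.2 kHz.

6.2 kHz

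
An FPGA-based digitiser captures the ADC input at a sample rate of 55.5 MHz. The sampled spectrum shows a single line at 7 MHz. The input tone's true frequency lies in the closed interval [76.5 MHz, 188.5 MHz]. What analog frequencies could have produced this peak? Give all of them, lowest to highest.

104 MHz, 118 MHz, 159.5 MHz, 173.5 MHz

Frequencies that alias to 7 MHz are k·fs ± 7 MHz for integer k ≥ 0.
k=0: 7 MHz.
k=1: 48.5 MHz, 62.5 MHz.
k=2: 104 MHz, 118 MHz.
k=3: 159.5 MHz, 173.5 MHz.
k=4: 215 MHz, 229 MHz.
Within [76.5 MHz, 188.5 MHz]: 104 MHz, 118 MHz, 159.5 MHz, 173.5 MHz.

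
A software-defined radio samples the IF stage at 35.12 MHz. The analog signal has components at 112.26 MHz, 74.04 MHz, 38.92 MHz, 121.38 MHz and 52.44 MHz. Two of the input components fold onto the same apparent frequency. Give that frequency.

fs/2 = 17.56 MHz.
112.26 MHz mod fs = 6.9 MHz.
6.9 MHz ≤ fs/2 = 17.56 MHz, appears at 6.9 MHz.
74.04 MHz mod fs = 3.8 MHz.
3.8 MHz ≤ fs/2 = 17.56 MHz, appears at 3.8 MHz.
38.92 MHz mod fs = 3.8 MHz.
3.8 MHz ≤ fs/2 = 17.56 MHz, appears at 3.8 MHz.
121.38 MHz mod fs = 16.02 MHz.
16.02 MHz ≤ fs/2 = 17.56 MHz, appears at 16.02 MHz.
52.44 MHz mod fs = 17.32 MHz.
17.32 MHz ≤ fs/2 = 17.56 MHz, appears at 17.32 MHz.
38.92 MHz and 74.04 MHz both map to 3.8 MHz.

3.8 MHz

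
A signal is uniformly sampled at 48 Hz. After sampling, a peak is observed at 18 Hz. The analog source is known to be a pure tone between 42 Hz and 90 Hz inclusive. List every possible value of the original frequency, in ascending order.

Frequencies that alias to 18 Hz are k·fs ± 18 Hz for integer k ≥ 0.
k=0: 18 Hz.
k=1: 30 Hz, 66 Hz.
k=2: 78 Hz, 114 Hz.
k=3: 126 Hz, 162 Hz.
Within [42 Hz, 90 Hz]: 66 Hz, 78 Hz.

66 Hz, 78 Hz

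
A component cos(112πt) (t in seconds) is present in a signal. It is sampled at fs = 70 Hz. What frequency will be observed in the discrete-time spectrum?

ω = 112π rad/s → f = ω/(2π) = 56 Hz.
56 Hz > fs/2 = 35 Hz, folds to fs − 56 Hz = 14 Hz.

14 Hz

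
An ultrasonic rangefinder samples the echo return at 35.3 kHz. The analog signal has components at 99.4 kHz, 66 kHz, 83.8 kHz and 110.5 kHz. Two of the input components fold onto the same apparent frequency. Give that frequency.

fs/2 = 17.65 kHz.
99.4 kHz mod fs = 28.8 kHz.
28.8 kHz > fs/2 = 17.65 kHz, folds to fs − 28.8 kHz = 6.5 kHz.
66 kHz mod fs = 30.7 kHz.
30.7 kHz > fs/2 = 17.65 kHz, folds to fs − 30.7 kHz = 4.6 kHz.
83.8 kHz mod fs = 13.2 kHz.
13.2 kHz ≤ fs/2 = 17.65 kHz, appears at 13.2 kHz.
110.5 kHz mod fs = 4.6 kHz.
4.6 kHz ≤ fs/2 = 17.65 kHz, appears at 4.6 kHz.
66 kHz and 110.5 kHz both map to 4.6 kHz.

4.6 kHz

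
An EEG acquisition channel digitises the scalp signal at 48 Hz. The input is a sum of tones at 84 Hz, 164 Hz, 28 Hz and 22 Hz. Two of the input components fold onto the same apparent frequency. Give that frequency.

20 Hz

fs/2 = 24 Hz.
84 Hz mod fs = 36 Hz.
36 Hz > fs/2 = 24 Hz, folds to fs − 36 Hz = 12 Hz.
164 Hz mod fs = 20 Hz.
20 Hz ≤ fs/2 = 24 Hz, appears at 20 Hz.
28 Hz > fs/2 = 24 Hz, folds to fs − 28 Hz = 20 Hz.
22 Hz ≤ fs/2 = 24 Hz, passes unchanged.
28 Hz and 164 Hz both map to 20 Hz.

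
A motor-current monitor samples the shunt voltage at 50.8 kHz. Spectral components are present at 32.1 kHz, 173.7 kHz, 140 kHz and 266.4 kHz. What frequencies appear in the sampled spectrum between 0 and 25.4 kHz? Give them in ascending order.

fs/2 = 25.4 kHz.
32.1 kHz > fs/2 = 25.4 kHz, folds to fs − 32.1 kHz = 18.7 kHz.
173.7 kHz mod fs = 21.3 kHz.
21.3 kHz ≤ fs/2 = 25.4 kHz, appears at 21.3 kHz.
140 kHz mod fs = 38.4 kHz.
38.4 kHz > fs/2 = 25.4 kHz, folds to fs − 38.4 kHz = 12.4 kHz.
266.4 kHz mod fs = 12.4 kHz.
12.4 kHz ≤ fs/2 = 25.4 kHz, appears at 12.4 kHz.
Distinct values: {12.4 kHz, 18.7 kHz, 21.3 kHz}.

12.4 kHz, 18.7 kHz, 21.3 kHz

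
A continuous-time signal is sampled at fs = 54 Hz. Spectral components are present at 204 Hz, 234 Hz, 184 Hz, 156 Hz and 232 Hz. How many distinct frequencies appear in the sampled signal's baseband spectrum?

fs/2 = 27 Hz.
204 Hz mod fs = 42 Hz.
42 Hz > fs/2 = 27 Hz, folds to fs − 42 Hz = 12 Hz.
234 Hz mod fs = 18 Hz.
18 Hz ≤ fs/2 = 27 Hz, appears at 18 Hz.
184 Hz mod fs = 22 Hz.
22 Hz ≤ fs/2 = 27 Hz, appears at 22 Hz.
156 Hz mod fs = 48 Hz.
48 Hz > fs/2 = 27 Hz, folds to fs − 48 Hz = 6 Hz.
232 Hz mod fs = 16 Hz.
16 Hz ≤ fs/2 = 27 Hz, appears at 16 Hz.
Distinct values: {6 Hz, 12 Hz, 16 Hz, 18 Hz, 22 Hz} → 5.

5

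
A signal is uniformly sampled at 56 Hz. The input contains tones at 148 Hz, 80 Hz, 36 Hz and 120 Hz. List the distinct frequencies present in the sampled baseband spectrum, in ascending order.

fs/2 = 28 Hz.
148 Hz mod fs = 36 Hz.
36 Hz > fs/2 = 28 Hz, folds to fs − 36 Hz = 20 Hz.
80 Hz mod fs = 24 Hz.
24 Hz ≤ fs/2 = 28 Hz, appears at 24 Hz.
36 Hz > fs/2 = 28 Hz, folds to fs − 36 Hz = 20 Hz.
120 Hz mod fs = 8 Hz.
8 Hz ≤ fs/2 = 28 Hz, appears at 8 Hz.
Distinct values: {8 Hz, 20 Hz, 24 Hz}.

8 Hz, 20 Hz, 24 Hz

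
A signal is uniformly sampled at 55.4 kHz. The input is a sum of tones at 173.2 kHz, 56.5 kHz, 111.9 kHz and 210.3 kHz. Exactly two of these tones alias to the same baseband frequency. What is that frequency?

1.1 kHz

fs/2 = 27.7 kHz.
173.2 kHz mod fs = 7 kHz.
7 kHz ≤ fs/2 = 27.7 kHz, appears at 7 kHz.
56.5 kHz mod fs = 1.1 kHz.
1.1 kHz ≤ fs/2 = 27.7 kHz, appears at 1.1 kHz.
111.9 kHz mod fs = 1.1 kHz.
1.1 kHz ≤ fs/2 = 27.7 kHz, appears at 1.1 kHz.
210.3 kHz mod fs = 44.1 kHz.
44.1 kHz > fs/2 = 27.7 kHz, folds to fs − 44.1 kHz = 11.3 kHz.
56.5 kHz and 111.9 kHz both map to 1.1 kHz.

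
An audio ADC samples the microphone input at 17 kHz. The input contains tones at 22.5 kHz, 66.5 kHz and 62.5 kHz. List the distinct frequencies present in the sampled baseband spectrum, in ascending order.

fs/2 = 8.5 kHz.
22.5 kHz mod fs = 5.5 kHz.
5.5 kHz ≤ fs/2 = 8.5 kHz, appears at 5.5 kHz.
66.5 kHz mod fs = 15.5 kHz.
15.5 kHz > fs/2 = 8.5 kHz, folds to fs − 15.5 kHz = 1.5 kHz.
62.5 kHz mod fs = 11.5 kHz.
11.5 kHz > fs/2 = 8.5 kHz, folds to fs − 11.5 kHz = 5.5 kHz.
Distinct values: {1.5 kHz, 5.5 kHz}.

1.5 kHz, 5.5 kHz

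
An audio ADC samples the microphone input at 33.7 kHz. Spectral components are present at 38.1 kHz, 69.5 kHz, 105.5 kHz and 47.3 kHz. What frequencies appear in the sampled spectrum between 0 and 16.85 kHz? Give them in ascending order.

fs/2 = 16.85 kHz.
38.1 kHz mod fs = 4.4 kHz.
4.4 kHz ≤ fs/2 = 16.85 kHz, appears at 4.4 kHz.
69.5 kHz mod fs = 2.1 kHz.
2.1 kHz ≤ fs/2 = 16.85 kHz, appears at 2.1 kHz.
105.5 kHz mod fs = 4.4 kHz.
4.4 kHz ≤ fs/2 = 16.85 kHz, appears at 4.4 kHz.
47.3 kHz mod fs = 13.6 kHz.
13.6 kHz ≤ fs/2 = 16.85 kHz, appears at 13.6 kHz.
Distinct values: {2.1 kHz, 4.4 kHz, 13.6 kHz}.

2.1 kHz, 4.4 kHz, 13.6 kHz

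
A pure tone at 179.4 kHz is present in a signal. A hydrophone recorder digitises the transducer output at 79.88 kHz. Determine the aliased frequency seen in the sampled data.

179.4 kHz mod fs = 19.64 kHz.
19.64 kHz ≤ fs/2 = 39.94 kHz, appears at 19.64 kHz.

19.64 kHz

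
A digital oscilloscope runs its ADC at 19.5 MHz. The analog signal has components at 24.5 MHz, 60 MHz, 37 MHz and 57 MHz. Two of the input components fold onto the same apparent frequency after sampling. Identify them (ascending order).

57 MHz, 60 MHz

fs/2 = 9.75 MHz.
24.5 MHz mod fs = 5 MHz.
5 MHz ≤ fs/2 = 9.75 MHz, appears at 5 MHz.
60 MHz mod fs = 1.5 MHz.
1.5 MHz ≤ fs/2 = 9.75 MHz, appears at 1.5 MHz.
37 MHz mod fs = 17.5 MHz.
17.5 MHz > fs/2 = 9.75 MHz, folds to fs − 17.5 MHz = 2 MHz.
57 MHz mod fs = 18 MHz.
18 MHz > fs/2 = 9.75 MHz, folds to fs − 18 MHz = 1.5 MHz.
57 MHz and 60 MHz both map to 1.5 MHz.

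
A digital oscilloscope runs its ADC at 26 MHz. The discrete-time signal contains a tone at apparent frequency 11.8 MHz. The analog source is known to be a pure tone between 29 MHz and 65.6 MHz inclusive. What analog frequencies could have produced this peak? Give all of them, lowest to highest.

Frequencies that alias to 11.8 MHz are k·fs ± 11.8 MHz for integer k ≥ 0.
k=0: 11.8 MHz.
k=1: 14.2 MHz, 37.8 MHz.
k=2: 40.2 MHz, 63.8 MHz.
k=3: 66.2 MHz, 89.8 MHz.
Within [29 MHz, 65.6 MHz]: 37.8 MHz, 40.2 MHz, 63.8 MHz.

37.8 MHz, 40.2 MHz, 63.8 MHz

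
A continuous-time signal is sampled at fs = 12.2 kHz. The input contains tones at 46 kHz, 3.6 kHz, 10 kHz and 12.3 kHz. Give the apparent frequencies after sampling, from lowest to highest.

fs/2 = 6.1 kHz.
46 kHz mod fs = 9.4 kHz.
9.4 kHz > fs/2 = 6.1 kHz, folds to fs − 9.4 kHz = 2.8 kHz.
3.6 kHz ≤ fs/2 = 6.1 kHz, passes unchanged.
10 kHz > fs/2 = 6.1 kHz, folds to fs − 10 kHz = 2.2 kHz.
12.3 kHz mod fs = 0.1 kHz.
0.1 kHz ≤ fs/2 = 6.1 kHz, appears at 0.1 kHz.
Distinct values: {0.1 kHz, 2.2 kHz, 2.8 kHz, 3.6 kHz}.

0.1 kHz, 2.2 kHz, 2.8 kHz, 3.6 kHz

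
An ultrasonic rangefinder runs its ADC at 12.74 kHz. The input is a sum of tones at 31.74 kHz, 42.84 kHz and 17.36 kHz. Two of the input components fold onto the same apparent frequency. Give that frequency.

4.62 kHz

fs/2 = 6.37 kHz.
31.74 kHz mod fs = 6.26 kHz.
6.26 kHz ≤ fs/2 = 6.37 kHz, appears at 6.26 kHz.
42.84 kHz mod fs = 4.62 kHz.
4.62 kHz ≤ fs/2 = 6.37 kHz, appears at 4.62 kHz.
17.36 kHz mod fs = 4.62 kHz.
4.62 kHz ≤ fs/2 = 6.37 kHz, appears at 4.62 kHz.
17.36 kHz and 42.84 kHz both map to 4.62 kHz.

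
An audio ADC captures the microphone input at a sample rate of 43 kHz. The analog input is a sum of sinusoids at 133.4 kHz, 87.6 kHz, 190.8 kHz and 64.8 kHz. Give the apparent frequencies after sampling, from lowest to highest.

fs/2 = 21.5 kHz.
133.4 kHz mod fs = 4.4 kHz.
4.4 kHz ≤ fs/2 = 21.5 kHz, appears at 4.4 kHz.
87.6 kHz mod fs = 1.6 kHz.
1.6 kHz ≤ fs/2 = 21.5 kHz, appears at 1.6 kHz.
190.8 kHz mod fs = 18.8 kHz.
18.8 kHz ≤ fs/2 = 21.5 kHz, appears at 18.8 kHz.
64.8 kHz mod fs = 21.8 kHz.
21.8 kHz > fs/2 = 21.5 kHz, folds to fs − 21.8 kHz = 21.2 kHz.
Distinct values: {1.6 kHz, 4.4 kHz, 18.8 kHz, 21.2 kHz}.

1.6 kHz, 4.4 kHz, 18.8 kHz, 21.2 kHz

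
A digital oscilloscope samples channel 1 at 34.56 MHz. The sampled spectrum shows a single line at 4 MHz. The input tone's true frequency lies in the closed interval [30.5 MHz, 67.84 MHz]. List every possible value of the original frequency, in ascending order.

Frequencies that alias to 4 MHz are k·fs ± 4 MHz for integer k ≥ 0.
k=0: 4 MHz.
k=1: 30.56 MHz, 38.56 MHz.
k=2: 65.12 MHz, 73.12 MHz.
k=3: 99.68 MHz, 107.68 MHz.
Within [30.5 MHz, 67.84 MHz]: 30.56 MHz, 38.56 MHz, 65.12 MHz.

30.56 MHz, 38.56 MHz, 65.12 MHz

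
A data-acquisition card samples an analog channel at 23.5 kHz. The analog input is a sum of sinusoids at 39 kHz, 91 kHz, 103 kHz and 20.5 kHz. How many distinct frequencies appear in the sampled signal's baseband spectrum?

fs/2 = 11.75 kHz.
39 kHz mod fs = 15.5 kHz.
15.5 kHz > fs/2 = 11.75 kHz, folds to fs − 15.5 kHz = 8 kHz.
91 kHz mod fs = 20.5 kHz.
20.5 kHz > fs/2 = 11.75 kHz, folds to fs − 20.5 kHz = 3 kHz.
103 kHz mod fs = 9 kHz.
9 kHz ≤ fs/2 = 11.75 kHz, appears at 9 kHz.
20.5 kHz > fs/2 = 11.75 kHz, folds to fs − 20.5 kHz = 3 kHz.
Distinct values: {3 kHz, 8 kHz, 9 kHz} → 3.

3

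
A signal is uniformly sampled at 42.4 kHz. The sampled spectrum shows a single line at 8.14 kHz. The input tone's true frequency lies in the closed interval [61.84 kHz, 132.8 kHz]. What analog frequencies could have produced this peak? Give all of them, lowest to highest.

76.66 kHz, 92.94 kHz, 119.06 kHz

Frequencies that alias to 8.14 kHz are k·fs ± 8.14 kHz for integer k ≥ 0.
k=0: 8.14 kHz.
k=1: 34.26 kHz, 50.54 kHz.
k=2: 76.66 kHz, 92.94 kHz.
k=3: 119.06 kHz, 135.34 kHz.
k=4: 161.46 kHz, 177.74 kHz.
Within [61.84 kHz, 132.8 kHz]: 76.66 kHz, 92.94 kHz, 119.06 kHz.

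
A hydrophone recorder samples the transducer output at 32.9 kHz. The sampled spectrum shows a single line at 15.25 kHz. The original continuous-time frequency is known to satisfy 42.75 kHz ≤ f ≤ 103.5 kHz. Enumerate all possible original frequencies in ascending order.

48.15 kHz, 50.55 kHz, 81.05 kHz, 83.45 kHz

Frequencies that alias to 15.25 kHz are k·fs ± 15.25 kHz for integer k ≥ 0.
k=0: 15.25 kHz.
k=1: 17.65 kHz, 48.15 kHz.
k=2: 50.55 kHz, 81.05 kHz.
k=3: 83.45 kHz, 113.95 kHz.
k=4: 116.35 kHz, 146.85 kHz.
Within [42.75 kHz, 103.5 kHz]: 48.15 kHz, 50.55 kHz, 81.05 kHz, 83.45 kHz.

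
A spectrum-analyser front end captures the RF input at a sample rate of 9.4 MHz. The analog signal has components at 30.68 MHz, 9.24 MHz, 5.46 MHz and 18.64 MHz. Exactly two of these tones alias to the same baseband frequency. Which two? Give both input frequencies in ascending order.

9.24 MHz, 18.64 MHz

fs/2 = 4.7 MHz.
30.68 MHz mod fs = 2.48 MHz.
2.48 MHz ≤ fs/2 = 4.7 MHz, appears at 2.48 MHz.
9.24 MHz > fs/2 = 4.7 MHz, folds to fs − 9.24 MHz = 0.16 MHz.
5.46 MHz > fs/2 = 4.7 MHz, folds to fs − 5.46 MHz = 3.94 MHz.
18.64 MHz mod fs = 9.24 MHz.
9.24 MHz > fs/2 = 4.7 MHz, folds to fs − 9.24 MHz = 0.16 MHz.
9.24 MHz and 18.64 MHz both map to 0.16 MHz.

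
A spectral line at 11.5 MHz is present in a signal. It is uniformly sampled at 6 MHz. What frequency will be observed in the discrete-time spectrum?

11.5 MHz mod fs = 5.5 MHz.
5.5 MHz > fs/2 = 3 MHz, folds to fs − 5.5 MHz = 0.5 MHz.

0.5 MHz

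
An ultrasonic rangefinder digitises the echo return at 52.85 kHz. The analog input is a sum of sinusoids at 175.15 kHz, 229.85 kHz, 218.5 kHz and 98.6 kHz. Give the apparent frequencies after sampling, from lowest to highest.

7.1 kHz, 16.6 kHz, 18.45 kHz

fs/2 = 26.425 kHz.
175.15 kHz mod fs = 16.6 kHz.
16.6 kHz ≤ fs/2 = 26.425 kHz, appears at 16.6 kHz.
229.85 kHz mod fs = 18.45 kHz.
18.45 kHz ≤ fs/2 = 26.425 kHz, appears at 18.45 kHz.
218.5 kHz mod fs = 7.1 kHz.
7.1 kHz ≤ fs/2 = 26.425 kHz, appears at 7.1 kHz.
98.6 kHz mod fs = 45.75 kHz.
45.75 kHz > fs/2 = 26.425 kHz, folds to fs − 45.75 kHz = 7.1 kHz.
Distinct values: {7.1 kHz, 16.6 kHz, 18.45 kHz}.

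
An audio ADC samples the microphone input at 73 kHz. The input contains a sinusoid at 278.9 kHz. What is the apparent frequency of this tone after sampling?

278.9 kHz mod fs = 59.9 kHz.
59.9 kHz > fs/2 = 36.5 kHz, folds to fs − 59.9 kHz = 13.1 kHz.

13.1 kHz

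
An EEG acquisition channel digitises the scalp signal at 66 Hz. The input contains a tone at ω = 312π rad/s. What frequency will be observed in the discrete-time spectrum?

24 Hz

ω = 312π rad/s → f = ω/(2π) = 156 Hz.
156 Hz mod fs = 24 Hz.
24 Hz ≤ fs/2 = 33 Hz, appears at 24 Hz.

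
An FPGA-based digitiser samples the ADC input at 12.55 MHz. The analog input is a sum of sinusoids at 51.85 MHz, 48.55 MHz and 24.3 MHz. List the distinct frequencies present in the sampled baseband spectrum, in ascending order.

fs/2 = 6.275 MHz.
51.85 MHz mod fs = 1.65 MHz.
1.65 MHz ≤ fs/2 = 6.275 MHz, appears at 1.65 MHz.
48.55 MHz mod fs = 10.9 MHz.
10.9 MHz > fs/2 = 6.275 MHz, folds to fs − 10.9 MHz = 1.65 MHz.
24.3 MHz mod fs = 11.75 MHz.
11.75 MHz > fs/2 = 6.275 MHz, folds to fs − 11.75 MHz = 0.8 MHz.
Distinct values: {0.8 MHz, 1.65 MHz}.

0.8 MHz, 1.65 MHz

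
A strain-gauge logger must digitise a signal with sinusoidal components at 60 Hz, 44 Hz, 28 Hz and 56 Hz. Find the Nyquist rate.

120 Hz

Highest-frequency component: 60 Hz.
Nyquist rate = 2 × 60 Hz = 120 Hz.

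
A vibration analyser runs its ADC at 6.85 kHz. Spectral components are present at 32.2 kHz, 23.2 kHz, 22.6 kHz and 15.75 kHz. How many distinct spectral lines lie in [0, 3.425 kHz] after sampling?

2

fs/2 = 3.425 kHz.
32.2 kHz mod fs = 4.8 kHz.
4.8 kHz > fs/2 = 3.425 kHz, folds to fs − 4.8 kHz = 2.05 kHz.
23.2 kHz mod fs = 2.65 kHz.
2.65 kHz ≤ fs/2 = 3.425 kHz, appears at 2.65 kHz.
22.6 kHz mod fs = 2.05 kHz.
2.05 kHz ≤ fs/2 = 3.425 kHz, appears at 2.05 kHz.
15.75 kHz mod fs = 2.05 kHz.
2.05 kHz ≤ fs/2 = 3.425 kHz, appears at 2.05 kHz.
Distinct values: {2.05 kHz, 2.65 kHz} → 2.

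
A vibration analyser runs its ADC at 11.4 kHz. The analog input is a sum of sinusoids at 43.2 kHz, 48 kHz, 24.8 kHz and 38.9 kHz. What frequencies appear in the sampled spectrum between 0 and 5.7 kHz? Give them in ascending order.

2 kHz, 2.4 kHz, 4.7 kHz

fs/2 = 5.7 kHz.
43.2 kHz mod fs = 9 kHz.
9 kHz > fs/2 = 5.7 kHz, folds to fs − 9 kHz = 2.4 kHz.
48 kHz mod fs = 2.4 kHz.
2.4 kHz ≤ fs/2 = 5.7 kHz, appears at 2.4 kHz.
24.8 kHz mod fs = 2 kHz.
2 kHz ≤ fs/2 = 5.7 kHz, appears at 2 kHz.
38.9 kHz mod fs = 4.7 kHz.
4.7 kHz ≤ fs/2 = 5.7 kHz, appears at 4.7 kHz.
Distinct values: {2 kHz, 2.4 kHz, 4.7 kHz}.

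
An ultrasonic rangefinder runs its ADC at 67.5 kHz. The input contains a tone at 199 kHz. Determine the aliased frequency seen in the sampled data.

199 kHz mod fs = 64 kHz.
64 kHz > fs/2 = 33.75 kHz, folds to fs − 64 kHz = 3.5 kHz.

3.5 kHz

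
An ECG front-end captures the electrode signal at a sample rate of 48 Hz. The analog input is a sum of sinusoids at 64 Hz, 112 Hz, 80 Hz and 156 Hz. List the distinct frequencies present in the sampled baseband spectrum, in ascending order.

fs/2 = 24 Hz.
64 Hz mod fs = 16 Hz.
16 Hz ≤ fs/2 = 24 Hz, appears at 16 Hz.
112 Hz mod fs = 16 Hz.
16 Hz ≤ fs/2 = 24 Hz, appears at 16 Hz.
80 Hz mod fs = 32 Hz.
32 Hz > fs/2 = 24 Hz, folds to fs − 32 Hz = 16 Hz.
156 Hz mod fs = 12 Hz.
12 Hz ≤ fs/2 = 24 Hz, appears at 12 Hz.
Distinct values: {12 Hz, 16 Hz}.

12 Hz, 16 Hz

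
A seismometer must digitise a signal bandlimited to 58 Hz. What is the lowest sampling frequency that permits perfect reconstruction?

116 Hz

Nyquist rate = 2 × 58 Hz = 116 Hz.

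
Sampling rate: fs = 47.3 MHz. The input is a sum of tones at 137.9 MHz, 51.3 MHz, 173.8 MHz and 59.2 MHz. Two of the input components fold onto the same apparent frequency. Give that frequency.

fs/2 = 23.65 MHz.
137.9 MHz mod fs = 43.3 MHz.
43.3 MHz > fs/2 = 23.65 MHz, folds to fs − 43.3 MHz = 4 MHz.
51.3 MHz mod fs = 4 MHz.
4 MHz ≤ fs/2 = 23.65 MHz, appears at 4 MHz.
173.8 MHz mod fs = 31.9 MHz.
31.9 MHz > fs/2 = 23.65 MHz, folds to fs − 31.9 MHz = 15.4 MHz.
59.2 MHz mod fs = 11.9 MHz.
11.9 MHz ≤ fs/2 = 23.65 MHz, appears at 11.9 MHz.
51.3 MHz and 137.9 MHz both map to 4 MHz.

4 MHz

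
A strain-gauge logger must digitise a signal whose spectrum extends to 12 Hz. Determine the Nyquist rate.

24 Hz

Nyquist rate = 2 × 12 Hz = 24 Hz.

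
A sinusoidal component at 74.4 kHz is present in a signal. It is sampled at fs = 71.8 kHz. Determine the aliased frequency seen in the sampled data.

2.6 kHz

74.4 kHz mod fs = 2.6 kHz.
2.6 kHz ≤ fs/2 = 35.9 kHz, appears at 2.6 kHz.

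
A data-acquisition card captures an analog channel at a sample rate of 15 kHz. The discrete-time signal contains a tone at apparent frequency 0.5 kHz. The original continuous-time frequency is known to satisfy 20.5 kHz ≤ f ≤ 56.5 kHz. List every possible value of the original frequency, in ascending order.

Frequencies that alias to 0.5 kHz are k·fs ± 0.5 kHz for integer k ≥ 0.
k=0: 0.5 kHz.
k=1: 14.5 kHz, 15.5 kHz.
k=2: 29.5 kHz, 30.5 kHz.
k=3: 44.5 kHz, 45.5 kHz.
k=4: 59.5 kHz, 60.5 kHz.
Within [20.5 kHz, 56.5 kHz]: 29.5 kHz, 30.5 kHz, 44.5 kHz, 45.5 kHz.

29.5 kHz, 30.5 kHz, 44.5 kHz, 45.5 kHz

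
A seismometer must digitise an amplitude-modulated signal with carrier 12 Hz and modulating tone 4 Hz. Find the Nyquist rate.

AM sidebands sit at fc ± fm = 8 Hz and 16 Hz.
Highest-frequency component: 16 Hz.
Nyquist rate = 2 × 16 Hz = 32 Hz.

32 Hz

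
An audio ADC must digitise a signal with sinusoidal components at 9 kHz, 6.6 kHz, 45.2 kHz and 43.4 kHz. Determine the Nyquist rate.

Highest-frequency component: 45.2 kHz.
Nyquist rate = 2 × 45.2 kHz = 90.4 kHz.

90.4 kHz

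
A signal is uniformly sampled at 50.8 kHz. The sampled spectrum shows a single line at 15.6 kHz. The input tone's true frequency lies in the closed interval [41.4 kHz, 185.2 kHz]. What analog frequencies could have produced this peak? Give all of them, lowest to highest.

66.4 kHz, 86 kHz, 117.2 kHz, 136.8 kHz, 168 kHz

Frequencies that alias to 15.6 kHz are k·fs ± 15.6 kHz for integer k ≥ 0.
k=0: 15.6 kHz.
k=1: 35.2 kHz, 66.4 kHz.
k=2: 86 kHz, 117.2 kHz.
k=3: 136.8 kHz, 168 kHz.
k=4: 187.6 kHz, 218.8 kHz.
Within [41.4 kHz, 185.2 kHz]: 66.4 kHz, 86 kHz, 117.2 kHz, 136.8 kHz, 168 kHz.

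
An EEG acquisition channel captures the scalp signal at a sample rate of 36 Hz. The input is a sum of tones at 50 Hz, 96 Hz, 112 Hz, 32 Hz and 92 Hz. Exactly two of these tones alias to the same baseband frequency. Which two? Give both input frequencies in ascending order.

fs/2 = 18 Hz.
50 Hz mod fs = 14 Hz.
14 Hz ≤ fs/2 = 18 Hz, appears at 14 Hz.
96 Hz mod fs = 24 Hz.
24 Hz > fs/2 = 18 Hz, folds to fs − 24 Hz = 12 Hz.
112 Hz mod fs = 4 Hz.
4 Hz ≤ fs/2 = 18 Hz, appears at 4 Hz.
32 Hz > fs/2 = 18 Hz, folds to fs − 32 Hz = 4 Hz.
92 Hz mod fs = 20 Hz.
20 Hz > fs/2 = 18 Hz, folds to fs − 20 Hz = 16 Hz.
32 Hz and 112 Hz both map to 4 Hz.

32 Hz, 112 Hz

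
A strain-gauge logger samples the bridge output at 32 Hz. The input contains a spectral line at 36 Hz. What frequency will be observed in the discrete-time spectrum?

4 Hz

36 Hz mod fs = 4 Hz.
4 Hz ≤ fs/2 = 16 Hz, appears at 4 Hz.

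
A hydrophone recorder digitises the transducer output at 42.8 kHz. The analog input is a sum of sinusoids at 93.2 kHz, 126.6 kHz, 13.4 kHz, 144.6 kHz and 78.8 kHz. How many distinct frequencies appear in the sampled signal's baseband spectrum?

5

fs/2 = 21.4 kHz.
93.2 kHz mod fs = 7.6 kHz.
7.6 kHz ≤ fs/2 = 21.4 kHz, appears at 7.6 kHz.
126.6 kHz mod fs = 41 kHz.
41 kHz > fs/2 = 21.4 kHz, folds to fs − 41 kHz = 1.8 kHz.
13.4 kHz ≤ fs/2 = 21.4 kHz, passes unchanged.
144.6 kHz mod fs = 16.2 kHz.
16.2 kHz ≤ fs/2 = 21.4 kHz, appears at 16.2 kHz.
78.8 kHz mod fs = 36 kHz.
36 kHz > fs/2 = 21.4 kHz, folds to fs − 36 kHz = 6.8 kHz.
Distinct values: {1.8 kHz, 6.8 kHz, 7.6 kHz, 13.4 kHz, 16.2 kHz} → 5.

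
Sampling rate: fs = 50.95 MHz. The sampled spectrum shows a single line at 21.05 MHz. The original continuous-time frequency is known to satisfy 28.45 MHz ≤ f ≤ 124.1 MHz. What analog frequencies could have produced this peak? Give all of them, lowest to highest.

Frequencies that alias to 21.05 MHz are k·fs ± 21.05 MHz for integer k ≥ 0.
k=0: 21.05 MHz.
k=1: 29.9 MHz, 72 MHz.
k=2: 80.85 MHz, 122.95 MHz.
k=3: 131.8 MHz, 173.9 MHz.
Within [28.45 MHz, 124.1 MHz]: 29.9 MHz, 72 MHz, 80.85 MHz, 122.95 MHz.

29.9 MHz, 72 MHz, 80.85 MHz, 122.95 MHz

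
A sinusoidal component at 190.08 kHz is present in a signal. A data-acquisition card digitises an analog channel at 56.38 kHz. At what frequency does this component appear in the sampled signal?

190.08 kHz mod fs = 20.94 kHz.
20.94 kHz ≤ fs/2 = 28.19 kHz, appears at 20.94 kHz.

20.94 kHz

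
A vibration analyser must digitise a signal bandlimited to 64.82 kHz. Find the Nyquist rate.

129.64 kHz

Nyquist rate = 2 × 64.82 kHz = 129.64 kHz.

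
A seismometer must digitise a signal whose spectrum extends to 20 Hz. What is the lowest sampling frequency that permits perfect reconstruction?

40 Hz

Nyquist rate = 2 × 20 Hz = 40 Hz.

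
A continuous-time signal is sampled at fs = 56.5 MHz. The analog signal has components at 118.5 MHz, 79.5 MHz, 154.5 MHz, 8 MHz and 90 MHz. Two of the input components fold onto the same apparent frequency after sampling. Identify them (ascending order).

fs/2 = 28.25 MHz.
118.5 MHz mod fs = 5.5 MHz.
5.5 MHz ≤ fs/2 = 28.25 MHz, appears at 5.5 MHz.
79.5 MHz mod fs = 23 MHz.
23 MHz ≤ fs/2 = 28.25 MHz, appears at 23 MHz.
154.5 MHz mod fs = 41.5 MHz.
41.5 MHz > fs/2 = 28.25 MHz, folds to fs − 41.5 MHz = 15 MHz.
8 MHz ≤ fs/2 = 28.25 MHz, passes unchanged.
90 MHz mod fs = 33.5 MHz.
33.5 MHz > fs/2 = 28.25 MHz, folds to fs − 33.5 MHz = 23 MHz.
79.5 MHz and 90 MHz both map to 23 MHz.

79.5 MHz, 90 MHz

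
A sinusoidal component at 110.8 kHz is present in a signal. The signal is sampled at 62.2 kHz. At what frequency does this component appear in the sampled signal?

13.6 kHz

110.8 kHz mod fs = 48.6 kHz.
48.6 kHz > fs/2 = 31.1 kHz, folds to fs − 48.6 kHz = 13.6 kHz.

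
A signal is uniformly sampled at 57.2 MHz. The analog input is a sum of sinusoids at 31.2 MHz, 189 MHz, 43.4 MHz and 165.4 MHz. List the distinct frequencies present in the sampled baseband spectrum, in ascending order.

6.2 MHz, 13.8 MHz, 17.4 MHz, 26 MHz

fs/2 = 28.6 MHz.
31.2 MHz > fs/2 = 28.6 MHz, folds to fs − 31.2 MHz = 26 MHz.
189 MHz mod fs = 17.4 MHz.
17.4 MHz ≤ fs/2 = 28.6 MHz, appears at 17.4 MHz.
43.4 MHz > fs/2 = 28.6 MHz, folds to fs − 43.4 MHz = 13.8 MHz.
165.4 MHz mod fs = 51 MHz.
51 MHz > fs/2 = 28.6 MHz, folds to fs − 51 MHz = 6.2 MHz.
Distinct values: {6.2 MHz, 13.8 MHz, 17.4 MHz, 26 MHz}.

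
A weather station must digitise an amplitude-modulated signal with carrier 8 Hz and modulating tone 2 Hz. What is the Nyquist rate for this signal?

20 Hz

AM sidebands sit at fc ± fm = 6 Hz and 10 Hz.
Highest-frequency component: 10 Hz.
Nyquist rate = 2 × 10 Hz = 20 Hz.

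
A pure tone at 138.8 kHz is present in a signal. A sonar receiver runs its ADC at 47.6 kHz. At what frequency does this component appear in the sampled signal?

138.8 kHz mod fs = 43.6 kHz.
43.6 kHz > fs/2 = 23.8 kHz, folds to fs − 43.6 kHz = 4 kHz.

4 kHz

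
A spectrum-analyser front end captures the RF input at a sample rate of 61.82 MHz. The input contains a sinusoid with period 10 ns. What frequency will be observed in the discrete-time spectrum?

23.64 MHz

T = 10 ns → f = 1/T = 100 MHz.
100 MHz mod fs = 38.18 MHz.
38.18 MHz > fs/2 = 30.91 MHz, folds to fs − 38.18 MHz = 23.64 MHz.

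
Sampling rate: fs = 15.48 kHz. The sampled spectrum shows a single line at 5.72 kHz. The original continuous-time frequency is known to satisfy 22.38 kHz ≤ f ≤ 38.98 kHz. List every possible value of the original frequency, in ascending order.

25.24 kHz, 36.68 kHz

Frequencies that alias to 5.72 kHz are k·fs ± 5.72 kHz for integer k ≥ 0.
k=0: 5.72 kHz.
k=1: 9.76 kHz, 21.2 kHz.
k=2: 25.24 kHz, 36.68 kHz.
k=3: 40.72 kHz, 52.16 kHz.
Within [22.38 kHz, 38.98 kHz]: 25.24 kHz, 36.68 kHz.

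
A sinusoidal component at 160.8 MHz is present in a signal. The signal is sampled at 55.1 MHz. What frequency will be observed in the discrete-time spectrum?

160.8 MHz mod fs = 50.6 MHz.
50.6 MHz > fs/2 = 27.55 MHz, folds to fs − 50.6 MHz = 4.5 MHz.

4.5 MHz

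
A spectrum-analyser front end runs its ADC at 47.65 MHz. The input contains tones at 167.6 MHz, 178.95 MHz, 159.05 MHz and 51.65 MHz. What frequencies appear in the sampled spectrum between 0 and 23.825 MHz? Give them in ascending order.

4 MHz, 11.65 MHz, 16.1 MHz, 23 MHz

fs/2 = 23.825 MHz.
167.6 MHz mod fs = 24.65 MHz.
24.65 MHz > fs/2 = 23.825 MHz, folds to fs − 24.65 MHz = 23 MHz.
178.95 MHz mod fs = 36 MHz.
36 MHz > fs/2 = 23.825 MHz, folds to fs − 36 MHz = 11.65 MHz.
159.05 MHz mod fs = 16.1 MHz.
16.1 MHz ≤ fs/2 = 23.825 MHz, appears at 16.1 MHz.
51.65 MHz mod fs = 4 MHz.
4 MHz ≤ fs/2 = 23.825 MHz, appears at 4 MHz.
Distinct values: {4 MHz, 11.65 MHz, 16.1 MHz, 23 MHz}.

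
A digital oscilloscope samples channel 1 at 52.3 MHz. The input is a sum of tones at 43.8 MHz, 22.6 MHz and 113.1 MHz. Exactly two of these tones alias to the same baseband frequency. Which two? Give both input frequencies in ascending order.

fs/2 = 26.15 MHz.
43.8 MHz > fs/2 = 26.15 MHz, folds to fs − 43.8 MHz = 8.5 MHz.
22.6 MHz ≤ fs/2 = 26.15 MHz, passes unchanged.
113.1 MHz mod fs = 8.5 MHz.
8.5 MHz ≤ fs/2 = 26.15 MHz, appears at 8.5 MHz.
43.8 MHz and 113.1 MHz both map to 8.5 MHz.

43.8 MHz, 113.1 MHz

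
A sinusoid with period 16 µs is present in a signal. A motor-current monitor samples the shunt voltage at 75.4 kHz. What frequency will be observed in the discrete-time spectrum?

12.9 kHz

T = 16 µs → f = 1/T = 62.5 kHz.
62.5 kHz > fs/2 = 37.7 kHz, folds to fs − 62.5 kHz = 12.9 kHz.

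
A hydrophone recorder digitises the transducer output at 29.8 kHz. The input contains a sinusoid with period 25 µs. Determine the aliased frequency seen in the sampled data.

T = 25 µs → f = 1/T = 40 kHz.
40 kHz mod fs = 10.2 kHz.
10.2 kHz ≤ fs/2 = 14.9 kHz, appears at 10.2 kHz.

10.2 kHz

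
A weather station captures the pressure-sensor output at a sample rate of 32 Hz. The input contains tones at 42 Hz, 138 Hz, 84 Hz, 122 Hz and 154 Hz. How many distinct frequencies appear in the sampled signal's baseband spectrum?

3

fs/2 = 16 Hz.
42 Hz mod fs = 10 Hz.
10 Hz ≤ fs/2 = 16 Hz, appears at 10 Hz.
138 Hz mod fs = 10 Hz.
10 Hz ≤ fs/2 = 16 Hz, appears at 10 Hz.
84 Hz mod fs = 20 Hz.
20 Hz > fs/2 = 16 Hz, folds to fs − 20 Hz = 12 Hz.
122 Hz mod fs = 26 Hz.
26 Hz > fs/2 = 16 Hz, folds to fs − 26 Hz = 6 Hz.
154 Hz mod fs = 26 Hz.
26 Hz > fs/2 = 16 Hz, folds to fs − 26 Hz = 6 Hz.
Distinct values: {6 Hz, 10 Hz, 12 Hz} → 3.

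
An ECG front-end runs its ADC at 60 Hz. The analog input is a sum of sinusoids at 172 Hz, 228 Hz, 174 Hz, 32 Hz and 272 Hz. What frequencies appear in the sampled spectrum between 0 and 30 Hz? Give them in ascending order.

6 Hz, 8 Hz, 12 Hz, 28 Hz

fs/2 = 30 Hz.
172 Hz mod fs = 52 Hz.
52 Hz > fs/2 = 30 Hz, folds to fs − 52 Hz = 8 Hz.
228 Hz mod fs = 48 Hz.
48 Hz > fs/2 = 30 Hz, folds to fs − 48 Hz = 12 Hz.
174 Hz mod fs = 54 Hz.
54 Hz > fs/2 = 30 Hz, folds to fs − 54 Hz = 6 Hz.
32 Hz > fs/2 = 30 Hz, folds to fs − 32 Hz = 28 Hz.
272 Hz mod fs = 32 Hz.
32 Hz > fs/2 = 30 Hz, folds to fs − 32 Hz = 28 Hz.
Distinct values: {6 Hz, 8 Hz, 12 Hz, 28 Hz}.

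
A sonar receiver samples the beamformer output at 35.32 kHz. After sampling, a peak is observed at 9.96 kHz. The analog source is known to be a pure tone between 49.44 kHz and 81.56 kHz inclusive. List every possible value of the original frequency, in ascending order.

Frequencies that alias to 9.96 kHz are k·fs ± 9.96 kHz for integer k ≥ 0.
k=0: 9.96 kHz.
k=1: 25.36 kHz, 45.28 kHz.
k=2: 60.68 kHz, 80.6 kHz.
k=3: 96 kHz, 115.92 kHz.
Within [49.44 kHz, 81.56 kHz]: 60.68 kHz, 80.6 kHz.

60.68 kHz, 80.6 kHz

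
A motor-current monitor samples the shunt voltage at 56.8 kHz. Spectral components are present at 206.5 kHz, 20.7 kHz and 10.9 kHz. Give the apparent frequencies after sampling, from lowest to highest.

fs/2 = 28.4 kHz.
206.5 kHz mod fs = 36.1 kHz.
36.1 kHz > fs/2 = 28.4 kHz, folds to fs − 36.1 kHz = 20.7 kHz.
20.7 kHz ≤ fs/2 = 28.4 kHz, passes unchanged.
10.9 kHz ≤ fs/2 = 28.4 kHz, passes unchanged.
Distinct values: {10.9 kHz, 20.7 kHz}.

10.9 kHz, 20.7 kHz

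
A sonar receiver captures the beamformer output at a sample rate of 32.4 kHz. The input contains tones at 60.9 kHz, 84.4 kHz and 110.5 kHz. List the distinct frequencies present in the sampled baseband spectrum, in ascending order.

fs/2 = 16.2 kHz.
60.9 kHz mod fs = 28.5 kHz.
28.5 kHz > fs/2 = 16.2 kHz, folds to fs − 28.5 kHz = 3.9 kHz.
84.4 kHz mod fs = 19.6 kHz.
19.6 kHz > fs/2 = 16.2 kHz, folds to fs − 19.6 kHz = 12.8 kHz.
110.5 kHz mod fs = 13.3 kHz.
13.3 kHz ≤ fs/2 = 16.2 kHz, appears at 13.3 kHz.
Distinct values: {3.9 kHz, 12.8 kHz, 13.3 kHz}.

3.9 kHz, 12.8 kHz, 13.3 kHz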